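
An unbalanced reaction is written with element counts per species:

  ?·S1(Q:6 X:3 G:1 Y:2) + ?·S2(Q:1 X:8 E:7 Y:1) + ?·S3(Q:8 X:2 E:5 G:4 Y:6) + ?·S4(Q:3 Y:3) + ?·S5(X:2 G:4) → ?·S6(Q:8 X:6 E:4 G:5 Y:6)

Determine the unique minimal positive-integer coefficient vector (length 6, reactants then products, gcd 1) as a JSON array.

Q: 2·6+2·1+2·8+6·3+5·0 = 48 | 6·8 = 48
X: 2·3+2·8+2·2+6·0+5·2 = 36 | 6·6 = 36
E: 2·0+2·7+2·5+6·0+5·0 = 24 | 6·4 = 24
G: 2·1+2·0+2·4+6·0+5·4 = 30 | 6·5 = 30
Y: 2·2+2·1+2·6+6·3+5·0 = 36 | 6·6 = 36
gcd(2,2,2,6,5,6) = 1

Coefficients: [2, 2, 2, 6, 5, 6]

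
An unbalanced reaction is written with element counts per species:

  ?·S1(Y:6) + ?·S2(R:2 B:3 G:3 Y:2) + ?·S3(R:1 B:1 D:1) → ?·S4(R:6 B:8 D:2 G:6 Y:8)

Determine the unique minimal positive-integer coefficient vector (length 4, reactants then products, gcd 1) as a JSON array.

R: 2·0+6·2+6·1 = 18 | 3·6 = 18
B: 2·0+6·3+6·1 = 24 | 3·8 = 24
D: 2·0+6·0+6·1 = 6 | 3·2 = 6
G: 2·0+6·3+6·0 = 18 | 3·6 = 18
Y: 2·6+6·2+6·0 = 24 | 3·8 = 24
gcd(2,6,6,3) = 1

Coefficients: [2, 6, 6, 3]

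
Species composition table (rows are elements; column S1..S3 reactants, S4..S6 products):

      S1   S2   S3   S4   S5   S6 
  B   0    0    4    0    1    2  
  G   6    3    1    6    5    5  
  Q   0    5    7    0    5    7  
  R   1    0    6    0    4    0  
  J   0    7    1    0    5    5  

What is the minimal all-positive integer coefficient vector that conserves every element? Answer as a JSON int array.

B: 6·0+6·0+3·4 = 12 | 2·0+6·1+3·2 = 12
G: 6·6+6·3+3·1 = 57 | 2·6+6·5+3·5 = 57
Q: 6·0+6·5+3·7 = 51 | 2·0+6·5+3·7 = 51
R: 6·1+6·0+3·6 = 24 | 2·0+6·4+3·0 = 24
J: 6·0+6·7+3·1 = 45 | 2·0+6·5+3·5 = 45
gcd(6,6,3,2,6,3) = 1

Coefficients: [6, 6, 3, 2, 6, 3]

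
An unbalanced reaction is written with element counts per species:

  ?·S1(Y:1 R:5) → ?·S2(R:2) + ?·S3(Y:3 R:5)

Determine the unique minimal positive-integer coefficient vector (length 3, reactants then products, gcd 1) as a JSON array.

Coefficients: [3, 5, 1]

Y: 3·1 = 3 | 5·0+1·3 = 3
R: 3·5 = 15 | 5·2+1·5 = 15
gcd(3,5,1) = 1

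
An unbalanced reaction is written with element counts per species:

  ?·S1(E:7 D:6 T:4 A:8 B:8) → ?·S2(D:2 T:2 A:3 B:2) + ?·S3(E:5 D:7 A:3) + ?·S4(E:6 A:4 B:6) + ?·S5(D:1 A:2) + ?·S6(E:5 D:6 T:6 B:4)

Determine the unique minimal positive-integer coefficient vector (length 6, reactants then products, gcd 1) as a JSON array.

Coefficients: [4, 5, 1, 3, 1, 1]

E: 4·7 = 28 | 5·0+1·5+3·6+1·0+1·5 = 28
D: 4·6 = 24 | 5·2+1·7+3·0+1·1+1·6 = 24
T: 4·4 = 16 | 5·2+1·0+3·0+1·0+1·6 = 16
A: 4·8 = 32 | 5·3+1·3+3·4+1·2+1·0 = 32
B: 4·8 = 32 | 5·2+1·0+3·6+1·0+1·4 = 32
gcd(4,5,1,3,1,1) = 1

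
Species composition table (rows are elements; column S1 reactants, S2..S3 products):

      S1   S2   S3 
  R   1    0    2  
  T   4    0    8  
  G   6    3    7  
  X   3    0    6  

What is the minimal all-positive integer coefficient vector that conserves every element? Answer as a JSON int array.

Coefficients: [6, 5, 3]

R: 6·1 = 6 | 5·0+3·2 = 6
T: 6·4 = 24 | 5·0+3·8 = 24
G: 6·6 = 36 | 5·3+3·7 = 36
X: 6·3 = 18 | 5·0+3·6 = 18
gcd(6,5,3) = 1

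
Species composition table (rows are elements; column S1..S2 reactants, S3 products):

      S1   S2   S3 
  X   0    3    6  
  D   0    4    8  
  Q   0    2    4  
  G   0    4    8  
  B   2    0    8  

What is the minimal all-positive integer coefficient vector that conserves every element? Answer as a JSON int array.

Coefficients: [4, 2, 1]

X: 4·0+2·3 = 6 | 1·6 = 6
D: 4·0+2·4 = 8 | 1·8 = 8
Q: 4·0+2·2 = 4 | 1·4 = 4
G: 4·0+2·4 = 8 | 1·8 = 8
B: 4·2+2·0 = 8 | 1·8 = 8
gcd(4,2,1) = 1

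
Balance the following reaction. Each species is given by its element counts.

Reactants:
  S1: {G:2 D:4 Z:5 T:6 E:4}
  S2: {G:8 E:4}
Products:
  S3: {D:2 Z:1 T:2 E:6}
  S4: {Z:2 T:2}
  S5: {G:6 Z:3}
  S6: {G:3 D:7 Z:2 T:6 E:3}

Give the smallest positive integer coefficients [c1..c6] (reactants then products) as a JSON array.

Coefficients: [5, 1, 3, 6, 2, 2]

G: 5·2+1·8 = 18 | 3·0+6·0+2·6+2·3 = 18
D: 5·4+1·0 = 20 | 3·2+6·0+2·0+2·7 = 20
Z: 5·5+1·0 = 25 | 3·1+6·2+2·3+2·2 = 25
T: 5·6+1·0 = 30 | 3·2+6·2+2·0+2·6 = 30
E: 5·4+1·4 = 24 | 3·6+6·0+2·0+2·3 = 24
gcd(5,1,3,6,2,2) = 1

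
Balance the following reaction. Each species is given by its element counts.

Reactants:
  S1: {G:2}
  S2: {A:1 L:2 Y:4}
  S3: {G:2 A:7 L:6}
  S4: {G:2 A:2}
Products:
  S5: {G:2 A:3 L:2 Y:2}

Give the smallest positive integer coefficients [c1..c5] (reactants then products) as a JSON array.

Coefficients: [1, 3, 1, 4, 6]

G: 1·2+3·0+1·2+4·2 = 12 | 6·2 = 12
A: 1·0+3·1+1·7+4·2 = 18 | 6·3 = 18
L: 1·0+3·2+1·6+4·0 = 12 | 6·2 = 12
Y: 1·0+3·4+1·0+4·0 = 12 | 6·2 = 12
gcd(1,3,1,4,6) = 1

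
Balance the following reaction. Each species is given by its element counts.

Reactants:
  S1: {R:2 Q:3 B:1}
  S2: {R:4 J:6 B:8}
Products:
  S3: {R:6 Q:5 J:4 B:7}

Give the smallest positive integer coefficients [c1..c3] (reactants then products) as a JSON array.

R: 5·2+2·4 = 18 | 3·6 = 18
Q: 5·3+2·0 = 15 | 3·5 = 15
J: 5·0+2·6 = 12 | 3·4 = 12
B: 5·1+2·8 = 21 | 3·7 = 21
gcd(5,2,3) = 1

Coefficients: [5, 2, 3]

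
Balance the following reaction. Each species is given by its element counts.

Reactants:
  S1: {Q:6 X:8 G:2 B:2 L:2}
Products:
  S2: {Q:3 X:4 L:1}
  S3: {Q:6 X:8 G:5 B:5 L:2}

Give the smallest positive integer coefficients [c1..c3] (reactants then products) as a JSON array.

Coefficients: [5, 6, 2]

Q: 5·6 = 30 | 6·3+2·6 = 30
X: 5·8 = 40 | 6·4+2·8 = 40
G: 5·2 = 10 | 6·0+2·5 = 10
B: 5·2 = 10 | 6·0+2·5 = 10
L: 5·2 = 10 | 6·1+2·2 = 10
gcd(5,6,2) = 1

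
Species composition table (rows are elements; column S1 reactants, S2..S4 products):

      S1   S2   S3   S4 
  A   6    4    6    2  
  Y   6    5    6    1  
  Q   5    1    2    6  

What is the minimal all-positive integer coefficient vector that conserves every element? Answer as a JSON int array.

A: 5·6 = 30 | 3·4+2·6+3·2 = 30
Y: 5·6 = 30 | 3·5+2·6+3·1 = 30
Q: 5·5 = 25 | 3·1+2·2+3·6 = 25
gcd(5,3,2,3) = 1

Coefficients: [5, 3, 2, 3]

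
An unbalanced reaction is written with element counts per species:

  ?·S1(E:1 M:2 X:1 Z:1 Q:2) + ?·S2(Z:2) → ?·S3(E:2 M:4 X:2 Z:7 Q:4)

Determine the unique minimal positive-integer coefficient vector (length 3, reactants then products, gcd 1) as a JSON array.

Coefficients: [4, 5, 2]

E: 4·1+5·0 = 4 | 2·2 = 4
M: 4·2+5·0 = 8 | 2·4 = 8
X: 4·1+5·0 = 4 | 2·2 = 4
Z: 4·1+5·2 = 14 | 2·7 = 14
Q: 4·2+5·0 = 8 | 2·4 = 8
gcd(4,5,2) = 1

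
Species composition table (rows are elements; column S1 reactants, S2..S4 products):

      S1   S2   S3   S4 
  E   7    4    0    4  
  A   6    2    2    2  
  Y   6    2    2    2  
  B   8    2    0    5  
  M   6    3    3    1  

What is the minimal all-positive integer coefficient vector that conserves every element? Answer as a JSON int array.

E: 4·7 = 28 | 1·4+5·0+6·4 = 28
A: 4·6 = 24 | 1·2+5·2+6·2 = 24
Y: 4·6 = 24 | 1·2+5·2+6·2 = 24
B: 4·8 = 32 | 1·2+5·0+6·5 = 32
M: 4·6 = 24 | 1·3+5·3+6·1 = 24
gcd(4,1,5,6) = 1

Coefficients: [4, 1, 5, 6]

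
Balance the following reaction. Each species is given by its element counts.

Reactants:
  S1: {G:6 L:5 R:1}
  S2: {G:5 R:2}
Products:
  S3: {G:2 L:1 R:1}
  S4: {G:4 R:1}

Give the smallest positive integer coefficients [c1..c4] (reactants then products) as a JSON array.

G: 1·6+4·5 = 26 | 5·2+4·4 = 26
L: 1·5+4·0 = 5 | 5·1+4·0 = 5
R: 1·1+4·2 = 9 | 5·1+4·1 = 9
gcd(1,4,5,4) = 1

Coefficients: [1, 4, 5, 4]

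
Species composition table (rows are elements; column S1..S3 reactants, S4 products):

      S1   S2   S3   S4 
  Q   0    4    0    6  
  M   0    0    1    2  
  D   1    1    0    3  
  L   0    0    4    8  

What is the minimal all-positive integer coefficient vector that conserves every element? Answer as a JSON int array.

Coefficients: [3, 3, 4, 2]

Q: 3·0+3·4+4·0 = 12 | 2·6 = 12
M: 3·0+3·0+4·1 = 4 | 2·2 = 4
D: 3·1+3·1+4·0 = 6 | 2·3 = 6
L: 3·0+3·0+4·4 = 16 | 2·8 = 16
gcd(3,3,4,2) = 1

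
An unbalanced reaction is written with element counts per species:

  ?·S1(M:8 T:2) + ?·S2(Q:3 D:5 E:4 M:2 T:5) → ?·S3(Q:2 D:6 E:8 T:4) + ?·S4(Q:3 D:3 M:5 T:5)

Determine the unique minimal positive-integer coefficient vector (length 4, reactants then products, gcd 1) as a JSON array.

Coefficients: [1, 6, 3, 4]

Q: 1·0+6·3 = 18 | 3·2+4·3 = 18
D: 1·0+6·5 = 30 | 3·6+4·3 = 30
E: 1·0+6·4 = 24 | 3·8+4·0 = 24
M: 1·8+6·2 = 20 | 3·0+4·5 = 20
T: 1·2+6·5 = 32 | 3·4+4·5 = 32
gcd(1,6,3,4) = 1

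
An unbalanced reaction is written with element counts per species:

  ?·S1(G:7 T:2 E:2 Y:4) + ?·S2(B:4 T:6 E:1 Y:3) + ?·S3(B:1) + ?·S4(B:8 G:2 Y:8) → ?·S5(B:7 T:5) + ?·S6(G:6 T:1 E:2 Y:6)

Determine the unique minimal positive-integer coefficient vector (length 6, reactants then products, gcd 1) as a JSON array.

B: 4·0+2·4+5·1+1·8 = 21 | 3·7+5·0 = 21
G: 4·7+2·0+5·0+1·2 = 30 | 3·0+5·6 = 30
T: 4·2+2·6+5·0+1·0 = 20 | 3·5+5·1 = 20
E: 4·2+2·1+5·0+1·0 = 10 | 3·0+5·2 = 10
Y: 4·4+2·3+5·0+1·8 = 30 | 3·0+5·6 = 30
gcd(4,2,5,1,3,5) = 1

Coefficients: [4, 2, 5, 1, 3, 5]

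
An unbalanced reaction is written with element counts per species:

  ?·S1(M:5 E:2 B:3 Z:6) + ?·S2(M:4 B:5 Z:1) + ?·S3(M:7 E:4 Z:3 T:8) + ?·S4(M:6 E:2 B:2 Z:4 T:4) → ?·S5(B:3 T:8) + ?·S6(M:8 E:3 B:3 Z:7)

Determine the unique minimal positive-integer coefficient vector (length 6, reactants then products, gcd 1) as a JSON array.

Coefficients: [5, 1, 1, 2, 2, 6]

M: 5·5+1·4+1·7+2·6 = 48 | 2·0+6·8 = 48
E: 5·2+1·0+1·4+2·2 = 18 | 2·0+6·3 = 18
B: 5·3+1·5+1·0+2·2 = 24 | 2·3+6·3 = 24
Z: 5·6+1·1+1·3+2·4 = 42 | 2·0+6·7 = 42
T: 5·0+1·0+1·8+2·4 = 16 | 2·8+6·0 = 16
gcd(5,1,1,2,2,6) = 1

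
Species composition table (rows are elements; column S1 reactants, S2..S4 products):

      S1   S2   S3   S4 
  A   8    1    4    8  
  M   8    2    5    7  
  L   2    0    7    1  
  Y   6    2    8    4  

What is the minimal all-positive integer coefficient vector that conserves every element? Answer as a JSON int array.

Coefficients: [6, 4, 1, 5]

A: 6·8 = 48 | 4·1+1·4+5·8 = 48
M: 6·8 = 48 | 4·2+1·5+5·7 = 48
L: 6·2 = 12 | 4·0+1·7+5·1 = 12
Y: 6·6 = 36 | 4·2+1·8+5·4 = 36
gcd(6,4,1,5) = 1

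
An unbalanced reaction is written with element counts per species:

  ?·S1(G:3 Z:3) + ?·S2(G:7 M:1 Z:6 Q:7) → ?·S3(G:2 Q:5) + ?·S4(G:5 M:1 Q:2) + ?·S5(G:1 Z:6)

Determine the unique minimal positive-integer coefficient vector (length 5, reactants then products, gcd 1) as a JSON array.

Coefficients: [2, 5, 5, 5, 6]

G: 2·3+5·7 = 41 | 5·2+5·5+6·1 = 41
M: 2·0+5·1 = 5 | 5·0+5·1+6·0 = 5
Z: 2·3+5·6 = 36 | 5·0+5·0+6·6 = 36
Q: 2·0+5·7 = 35 | 5·5+5·2+6·0 = 35
gcd(2,5,5,5,6) = 1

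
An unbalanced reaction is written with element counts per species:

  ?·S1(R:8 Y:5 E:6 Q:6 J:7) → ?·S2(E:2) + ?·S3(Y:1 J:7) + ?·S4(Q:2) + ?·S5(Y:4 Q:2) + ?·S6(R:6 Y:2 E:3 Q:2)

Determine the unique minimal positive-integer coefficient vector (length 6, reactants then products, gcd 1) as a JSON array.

R: 3·8 = 24 | 3·0+3·0+4·0+1·0+4·6 = 24
Y: 3·5 = 15 | 3·0+3·1+4·0+1·4+4·2 = 15
E: 3·6 = 18 | 3·2+3·0+4·0+1·0+4·3 = 18
Q: 3·6 = 18 | 3·0+3·0+4·2+1·2+4·2 = 18
J: 3·7 = 21 | 3·0+3·7+4·0+1·0+4·0 = 21
gcd(3,3,3,4,1,4) = 1

Coefficients: [3, 3, 3, 4, 1, 4]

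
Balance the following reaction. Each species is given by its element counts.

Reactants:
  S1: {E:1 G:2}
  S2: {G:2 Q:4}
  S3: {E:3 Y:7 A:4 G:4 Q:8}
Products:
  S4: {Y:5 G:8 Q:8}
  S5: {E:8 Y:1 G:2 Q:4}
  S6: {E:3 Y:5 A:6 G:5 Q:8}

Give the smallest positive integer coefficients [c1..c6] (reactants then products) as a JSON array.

E: 5·1+3·0+3·3 = 14 | 2·0+1·8+2·3 = 14
Y: 5·0+3·0+3·7 = 21 | 2·5+1·1+2·5 = 21
A: 5·0+3·0+3·4 = 12 | 2·0+1·0+2·6 = 12
G: 5·2+3·2+3·4 = 28 | 2·8+1·2+2·5 = 28
Q: 5·0+3·4+3·8 = 36 | 2·8+1·4+2·8 = 36
gcd(5,3,3,2,1,2) = 1

Coefficients: [5, 3, 3, 2, 1, 2]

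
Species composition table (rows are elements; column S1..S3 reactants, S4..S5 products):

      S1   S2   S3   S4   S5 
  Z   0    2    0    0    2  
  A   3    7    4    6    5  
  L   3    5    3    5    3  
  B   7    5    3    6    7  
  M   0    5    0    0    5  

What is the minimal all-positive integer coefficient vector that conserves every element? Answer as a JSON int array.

Z: 2·0+1·2+4·0 = 2 | 4·0+1·2 = 2
A: 2·3+1·7+4·4 = 29 | 4·6+1·5 = 29
L: 2·3+1·5+4·3 = 23 | 4·5+1·3 = 23
B: 2·7+1·5+4·3 = 31 | 4·6+1·7 = 31
M: 2·0+1·5+4·0 = 5 | 4·0+1·5 = 5
gcd(2,1,4,4,1) = 1

Coefficients: [2, 1, 4, 4, 1]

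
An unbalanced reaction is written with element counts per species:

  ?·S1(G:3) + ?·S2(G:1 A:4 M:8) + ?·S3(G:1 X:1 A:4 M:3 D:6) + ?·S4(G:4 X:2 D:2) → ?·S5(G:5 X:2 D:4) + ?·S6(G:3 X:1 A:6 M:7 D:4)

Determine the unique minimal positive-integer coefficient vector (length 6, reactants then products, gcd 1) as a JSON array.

G: 5·3+3·1+6·1+6·4 = 48 | 6·5+6·3 = 48
X: 5·0+3·0+6·1+6·2 = 18 | 6·2+6·1 = 18
A: 5·0+3·4+6·4+6·0 = 36 | 6·0+6·6 = 36
M: 5·0+3·8+6·3+6·0 = 42 | 6·0+6·7 = 42
D: 5·0+3·0+6·6+6·2 = 48 | 6·4+6·4 = 48
gcd(5,3,6,6,6,6) = 1

Coefficients: [5, 3, 6, 6, 6, 6]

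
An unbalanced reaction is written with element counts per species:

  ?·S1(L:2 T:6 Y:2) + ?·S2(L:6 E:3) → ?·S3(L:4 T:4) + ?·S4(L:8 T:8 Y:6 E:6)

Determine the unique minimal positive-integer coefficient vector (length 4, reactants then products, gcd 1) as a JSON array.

L: 6·2+4·6 = 36 | 5·4+2·8 = 36
T: 6·6+4·0 = 36 | 5·4+2·8 = 36
Y: 6·2+4·0 = 12 | 5·0+2·6 = 12
E: 6·0+4·3 = 12 | 5·0+2·6 = 12
gcd(6,4,5,2) = 1

Coefficients: [6, 4, 5, 2]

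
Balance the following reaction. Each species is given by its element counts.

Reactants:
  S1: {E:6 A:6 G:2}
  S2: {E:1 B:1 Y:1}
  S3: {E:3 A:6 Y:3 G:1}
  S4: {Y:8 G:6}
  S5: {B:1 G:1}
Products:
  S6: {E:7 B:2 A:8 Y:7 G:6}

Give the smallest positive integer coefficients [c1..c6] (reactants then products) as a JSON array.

Coefficients: [4, 6, 4, 3, 6, 6]

E: 4·6+6·1+4·3+3·0+6·0 = 42 | 6·7 = 42
B: 4·0+6·1+4·0+3·0+6·1 = 12 | 6·2 = 12
A: 4·6+6·0+4·6+3·0+6·0 = 48 | 6·8 = 48
Y: 4·0+6·1+4·3+3·8+6·0 = 42 | 6·7 = 42
G: 4·2+6·0+4·1+3·6+6·1 = 36 | 6·6 = 36
gcd(4,6,4,3,6,6) = 1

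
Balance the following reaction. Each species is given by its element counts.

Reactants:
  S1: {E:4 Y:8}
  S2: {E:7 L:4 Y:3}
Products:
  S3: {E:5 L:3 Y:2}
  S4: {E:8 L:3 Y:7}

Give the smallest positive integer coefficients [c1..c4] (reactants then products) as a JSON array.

Coefficients: [1, 6, 6, 2]

E: 1·4+6·7 = 46 | 6·5+2·8 = 46
L: 1·0+6·4 = 24 | 6·3+2·3 = 24
Y: 1·8+6·3 = 26 | 6·2+2·7 = 26
gcd(1,6,6,2) = 1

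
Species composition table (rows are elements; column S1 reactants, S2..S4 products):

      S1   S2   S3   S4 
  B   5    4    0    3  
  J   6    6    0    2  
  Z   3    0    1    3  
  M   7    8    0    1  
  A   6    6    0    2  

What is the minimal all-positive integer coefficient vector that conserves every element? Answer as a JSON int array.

Coefficients: [5, 4, 6, 3]

B: 5·5 = 25 | 4·4+6·0+3·3 = 25
J: 5·6 = 30 | 4·6+6·0+3·2 = 30
Z: 5·3 = 15 | 4·0+6·1+3·3 = 15
M: 5·7 = 35 | 4·8+6·0+3·1 = 35
A: 5·6 = 30 | 4·6+6·0+3·2 = 30
gcd(5,4,6,3) = 1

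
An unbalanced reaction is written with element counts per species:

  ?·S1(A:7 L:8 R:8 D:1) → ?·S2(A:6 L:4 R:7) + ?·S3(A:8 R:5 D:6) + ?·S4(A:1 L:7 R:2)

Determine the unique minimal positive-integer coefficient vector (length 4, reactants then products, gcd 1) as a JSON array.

A: 6·7 = 42 | 5·6+1·8+4·1 = 42
L: 6·8 = 48 | 5·4+1·0+4·7 = 48
R: 6·8 = 48 | 5·7+1·5+4·2 = 48
D: 6·1 = 6 | 5·0+1·6+4·0 = 6
gcd(6,5,1,4) = 1

Coefficients: [6, 5, 1, 4]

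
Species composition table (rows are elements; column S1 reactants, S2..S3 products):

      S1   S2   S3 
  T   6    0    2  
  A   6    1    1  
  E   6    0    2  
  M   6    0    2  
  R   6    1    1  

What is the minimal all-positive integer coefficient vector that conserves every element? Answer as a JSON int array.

T: 1·6 = 6 | 3·0+3·2 = 6
A: 1·6 = 6 | 3·1+3·1 = 6
E: 1·6 = 6 | 3·0+3·2 = 6
M: 1·6 = 6 | 3·0+3·2 = 6
R: 1·6 = 6 | 3·1+3·1 = 6
gcd(1,3,3) = 1

Coefficients: [1, 3, 3]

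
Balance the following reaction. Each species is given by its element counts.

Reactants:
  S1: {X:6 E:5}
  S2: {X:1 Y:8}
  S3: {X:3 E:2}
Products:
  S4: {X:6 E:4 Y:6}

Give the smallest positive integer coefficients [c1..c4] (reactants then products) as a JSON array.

X: 2·6+3·1+3·3 = 24 | 4·6 = 24
E: 2·5+3·0+3·2 = 16 | 4·4 = 16
Y: 2·0+3·8+3·0 = 24 | 4·6 = 24
gcd(2,3,3,4) = 1

Coefficients: [2, 3, 3, 4]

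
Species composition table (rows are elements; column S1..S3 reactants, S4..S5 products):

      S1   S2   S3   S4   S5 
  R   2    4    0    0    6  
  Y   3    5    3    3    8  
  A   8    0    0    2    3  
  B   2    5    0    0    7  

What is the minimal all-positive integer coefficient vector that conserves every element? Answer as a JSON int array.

R: 2·2+2·4+5·0 = 12 | 5·0+2·6 = 12
Y: 2·3+2·5+5·3 = 31 | 5·3+2·8 = 31
A: 2·8+2·0+5·0 = 16 | 5·2+2·3 = 16
B: 2·2+2·5+5·0 = 14 | 5·0+2·7 = 14
gcd(2,2,5,5,2) = 1

Coefficients: [2, 2, 5, 5, 2]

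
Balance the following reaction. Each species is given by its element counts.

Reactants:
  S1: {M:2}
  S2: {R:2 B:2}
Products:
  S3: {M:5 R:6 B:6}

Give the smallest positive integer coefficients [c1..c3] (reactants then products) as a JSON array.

M: 5·2+6·0 = 10 | 2·5 = 10
R: 5·0+6·2 = 12 | 2·6 = 12
B: 5·0+6·2 = 12 | 2·6 = 12
gcd(5,6,2) = 1

Coefficients: [5, 6, 2]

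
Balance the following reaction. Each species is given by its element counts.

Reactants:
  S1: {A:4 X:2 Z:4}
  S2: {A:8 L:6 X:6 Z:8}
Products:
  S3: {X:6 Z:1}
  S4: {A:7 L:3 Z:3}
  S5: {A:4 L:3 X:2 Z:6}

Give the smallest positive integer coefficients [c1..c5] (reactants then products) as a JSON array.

Coefficients: [3, 5, 4, 4, 6]

A: 3·4+5·8 = 52 | 4·0+4·7+6·4 = 52
L: 3·0+5·6 = 30 | 4·0+4·3+6·3 = 30
X: 3·2+5·6 = 36 | 4·6+4·0+6·2 = 36
Z: 3·4+5·8 = 52 | 4·1+4·3+6·6 = 52
gcd(3,5,4,4,6) = 1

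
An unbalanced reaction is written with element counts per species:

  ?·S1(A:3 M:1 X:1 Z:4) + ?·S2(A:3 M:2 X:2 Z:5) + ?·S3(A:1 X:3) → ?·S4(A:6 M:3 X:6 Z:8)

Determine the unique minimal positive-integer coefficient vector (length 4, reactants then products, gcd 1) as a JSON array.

A: 1·3+4·3+3·1 = 18 | 3·6 = 18
M: 1·1+4·2+3·0 = 9 | 3·3 = 9
X: 1·1+4·2+3·3 = 18 | 3·6 = 18
Z: 1·4+4·5+3·0 = 24 | 3·8 = 24
gcd(1,4,3,3) = 1

Coefficients: [1, 4, 3, 3]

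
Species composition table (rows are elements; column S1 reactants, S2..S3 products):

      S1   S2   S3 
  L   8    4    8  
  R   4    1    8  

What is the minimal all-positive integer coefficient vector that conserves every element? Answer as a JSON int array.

L: 3·8 = 24 | 4·4+1·8 = 24
R: 3·4 = 12 | 4·1+1·8 = 12
gcd(3,4,1) = 1

Coefficients: [3, 4, 1]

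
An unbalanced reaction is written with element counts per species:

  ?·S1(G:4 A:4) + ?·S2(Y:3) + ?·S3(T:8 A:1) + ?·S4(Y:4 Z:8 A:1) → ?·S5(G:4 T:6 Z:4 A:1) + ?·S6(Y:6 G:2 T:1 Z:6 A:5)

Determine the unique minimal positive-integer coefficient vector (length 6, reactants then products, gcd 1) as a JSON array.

Y: 6·0+4·3+3·0+6·4 = 36 | 3·0+6·6 = 36
G: 6·4+4·0+3·0+6·0 = 24 | 3·4+6·2 = 24
T: 6·0+4·0+3·8+6·0 = 24 | 3·6+6·1 = 24
Z: 6·0+4·0+3·0+6·8 = 48 | 3·4+6·6 = 48
A: 6·4+4·0+3·1+6·1 = 33 | 3·1+6·5 = 33
gcd(6,4,3,6,3,6) = 1

Coefficients: [6, 4, 3, 6, 3, 6]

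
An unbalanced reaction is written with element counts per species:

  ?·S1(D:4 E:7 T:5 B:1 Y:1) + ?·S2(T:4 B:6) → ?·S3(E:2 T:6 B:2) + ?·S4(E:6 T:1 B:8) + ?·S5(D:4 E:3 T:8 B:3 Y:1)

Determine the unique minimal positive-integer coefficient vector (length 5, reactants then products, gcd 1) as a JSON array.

Coefficients: [5, 6, 1, 3, 5]

D: 5·4+6·0 = 20 | 1·0+3·0+5·4 = 20
E: 5·7+6·0 = 35 | 1·2+3·6+5·3 = 35
T: 5·5+6·4 = 49 | 1·6+3·1+5·8 = 49
B: 5·1+6·6 = 41 | 1·2+3·8+5·3 = 41
Y: 5·1+6·0 = 5 | 1·0+3·0+5·1 = 5
gcd(5,6,1,3,5) = 1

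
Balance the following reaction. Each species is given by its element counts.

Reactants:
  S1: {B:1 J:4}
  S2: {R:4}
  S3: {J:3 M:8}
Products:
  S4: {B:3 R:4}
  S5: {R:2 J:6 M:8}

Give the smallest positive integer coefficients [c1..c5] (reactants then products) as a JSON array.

Coefficients: [3, 3, 4, 1, 4]

B: 3·1+3·0+4·0 = 3 | 1·3+4·0 = 3
R: 3·0+3·4+4·0 = 12 | 1·4+4·2 = 12
J: 3·4+3·0+4·3 = 24 | 1·0+4·6 = 24
M: 3·0+3·0+4·8 = 32 | 1·0+4·8 = 32
gcd(3,3,4,1,4) = 1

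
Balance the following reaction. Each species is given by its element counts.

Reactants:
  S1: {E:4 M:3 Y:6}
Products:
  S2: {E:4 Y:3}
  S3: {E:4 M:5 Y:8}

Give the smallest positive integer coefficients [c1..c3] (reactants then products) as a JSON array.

E: 5·4 = 20 | 2·4+3·4 = 20
M: 5·3 = 15 | 2·0+3·5 = 15
Y: 5·6 = 30 | 2·3+3·8 = 30
gcd(5,2,3) = 1

Coefficients: [5, 2, 3]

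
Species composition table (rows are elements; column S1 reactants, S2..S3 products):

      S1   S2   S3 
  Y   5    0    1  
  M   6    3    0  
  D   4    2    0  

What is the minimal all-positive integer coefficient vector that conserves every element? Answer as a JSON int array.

Y: 1·5 = 5 | 2·0+5·1 = 5
M: 1·6 = 6 | 2·3+5·0 = 6
D: 1·4 = 4 | 2·2+5·0 = 4
gcd(1,2,5) = 1

Coefficients: [1, 2, 5]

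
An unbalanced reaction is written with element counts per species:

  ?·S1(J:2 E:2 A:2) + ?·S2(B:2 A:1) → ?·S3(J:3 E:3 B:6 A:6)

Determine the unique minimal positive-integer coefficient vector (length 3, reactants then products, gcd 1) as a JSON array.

J: 3·2+6·0 = 6 | 2·3 = 6
E: 3·2+6·0 = 6 | 2·3 = 6
B: 3·0+6·2 = 12 | 2·6 = 12
A: 3·2+6·1 = 12 | 2·6 = 12
gcd(3,6,2) = 1

Coefficients: [3, 6, 2]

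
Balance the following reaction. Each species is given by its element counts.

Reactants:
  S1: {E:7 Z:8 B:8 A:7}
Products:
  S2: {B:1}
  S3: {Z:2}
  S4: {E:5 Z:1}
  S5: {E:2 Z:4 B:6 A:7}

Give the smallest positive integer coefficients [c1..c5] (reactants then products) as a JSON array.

E: 2·7 = 14 | 4·0+3·0+2·5+2·2 = 14
Z: 2·8 = 16 | 4·0+3·2+2·1+2·4 = 16
B: 2·8 = 16 | 4·1+3·0+2·0+2·6 = 16
A: 2·7 = 14 | 4·0+3·0+2·0+2·7 = 14
gcd(2,4,3,2,2) = 1

Coefficients: [2, 4, 3, 2, 2]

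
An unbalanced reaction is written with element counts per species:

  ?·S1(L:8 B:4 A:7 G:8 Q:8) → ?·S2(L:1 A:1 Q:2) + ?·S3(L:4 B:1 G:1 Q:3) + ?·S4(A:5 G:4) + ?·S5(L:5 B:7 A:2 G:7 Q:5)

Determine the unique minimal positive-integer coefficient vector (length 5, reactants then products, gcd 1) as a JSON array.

L: 5·8 = 40 | 6·1+6·4+5·0+2·5 = 40
B: 5·4 = 20 | 6·0+6·1+5·0+2·7 = 20
A: 5·7 = 35 | 6·1+6·0+5·5+2·2 = 35
G: 5·8 = 40 | 6·0+6·1+5·4+2·7 = 40
Q: 5·8 = 40 | 6·2+6·3+5·0+2·5 = 40
gcd(5,6,6,5,2) = 1

Coefficients: [5, 6, 6, 5, 2]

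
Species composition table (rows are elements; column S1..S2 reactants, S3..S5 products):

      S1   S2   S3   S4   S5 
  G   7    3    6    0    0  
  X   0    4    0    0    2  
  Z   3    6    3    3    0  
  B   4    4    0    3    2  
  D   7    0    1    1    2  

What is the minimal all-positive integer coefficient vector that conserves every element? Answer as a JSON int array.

G: 3·7+3·3 = 30 | 5·6+4·0+6·0 = 30
X: 3·0+3·4 = 12 | 5·0+4·0+6·2 = 12
Z: 3·3+3·6 = 27 | 5·3+4·3+6·0 = 27
B: 3·4+3·4 = 24 | 5·0+4·3+6·2 = 24
D: 3·7+3·0 = 21 | 5·1+4·1+6·2 = 21
gcd(3,3,5,4,6) = 1

Coefficients: [3, 3, 5, 4, 6]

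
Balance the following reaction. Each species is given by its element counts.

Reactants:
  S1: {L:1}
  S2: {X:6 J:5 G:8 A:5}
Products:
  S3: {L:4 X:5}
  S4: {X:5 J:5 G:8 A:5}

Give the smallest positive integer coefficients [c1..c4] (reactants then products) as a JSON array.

Coefficients: [4, 5, 1, 5]

L: 4·1+5·0 = 4 | 1·4+5·0 = 4
X: 4·0+5·6 = 30 | 1·5+5·5 = 30
J: 4·0+5·5 = 25 | 1·0+5·5 = 25
G: 4·0+5·8 = 40 | 1·0+5·8 = 40
A: 4·0+5·5 = 25 | 1·0+5·5 = 25
gcd(4,5,1,5) = 1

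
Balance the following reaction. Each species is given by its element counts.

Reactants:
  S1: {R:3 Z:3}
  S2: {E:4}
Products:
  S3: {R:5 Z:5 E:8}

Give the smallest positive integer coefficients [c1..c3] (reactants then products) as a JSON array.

R: 5·3+6·0 = 15 | 3·5 = 15
Z: 5·3+6·0 = 15 | 3·5 = 15
E: 5·0+6·4 = 24 | 3·8 = 24
gcd(5,6,3) = 1

Coefficients: [5, 6, 3]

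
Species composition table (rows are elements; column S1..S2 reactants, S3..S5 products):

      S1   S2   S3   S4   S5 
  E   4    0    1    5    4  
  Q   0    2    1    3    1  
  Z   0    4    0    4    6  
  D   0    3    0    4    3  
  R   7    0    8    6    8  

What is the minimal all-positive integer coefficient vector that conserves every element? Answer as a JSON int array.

Coefficients: [6, 6, 1, 3, 2]

E: 6·4+6·0 = 24 | 1·1+3·5+2·4 = 24
Q: 6·0+6·2 = 12 | 1·1+3·3+2·1 = 12
Z: 6·0+6·4 = 24 | 1·0+3·4+2·6 = 24
D: 6·0+6·3 = 18 | 1·0+3·4+2·3 = 18
R: 6·7+6·0 = 42 | 1·8+3·6+2·8 = 42
gcd(6,6,1,3,2) = 1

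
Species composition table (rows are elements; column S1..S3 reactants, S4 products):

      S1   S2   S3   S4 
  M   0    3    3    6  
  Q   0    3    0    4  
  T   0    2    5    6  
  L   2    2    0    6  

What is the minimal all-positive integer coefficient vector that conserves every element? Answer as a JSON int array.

Coefficients: [5, 4, 2, 3]

M: 5·0+4·3+2·3 = 18 | 3·6 = 18
Q: 5·0+4·3+2·0 = 12 | 3·4 = 12
T: 5·0+4·2+2·5 = 18 | 3·6 = 18
L: 5·2+4·2+2·0 = 18 | 3·6 = 18
gcd(5,4,2,3) = 1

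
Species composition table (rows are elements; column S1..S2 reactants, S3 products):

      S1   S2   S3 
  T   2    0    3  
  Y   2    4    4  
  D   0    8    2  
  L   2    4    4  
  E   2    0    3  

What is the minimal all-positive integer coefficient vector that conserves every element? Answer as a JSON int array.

T: 6·2+1·0 = 12 | 4·3 = 12
Y: 6·2+1·4 = 16 | 4·4 = 16
D: 6·0+1·8 = 8 | 4·2 = 8
L: 6·2+1·4 = 16 | 4·4 = 16
E: 6·2+1·0 = 12 | 4·3 = 12
gcd(6,1,4) = 1

Coefficients: [6, 1, 4]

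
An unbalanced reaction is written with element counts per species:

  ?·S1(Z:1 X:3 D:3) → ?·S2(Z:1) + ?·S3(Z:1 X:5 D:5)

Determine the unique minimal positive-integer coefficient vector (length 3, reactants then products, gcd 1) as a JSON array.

Z: 5·1 = 5 | 2·1+3·1 = 5
X: 5·3 = 15 | 2·0+3·5 = 15
D: 5·3 = 15 | 2·0+3·5 = 15
gcd(5,2,3) = 1

Coefficients: [5, 2, 3]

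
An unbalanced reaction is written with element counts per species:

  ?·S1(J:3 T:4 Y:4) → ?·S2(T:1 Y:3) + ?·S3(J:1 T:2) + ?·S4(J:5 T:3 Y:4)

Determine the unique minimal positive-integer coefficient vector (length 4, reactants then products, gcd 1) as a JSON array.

J: 5·3 = 15 | 4·0+5·1+2·5 = 15
T: 5·4 = 20 | 4·1+5·2+2·3 = 20
Y: 5·4 = 20 | 4·3+5·0+2·4 = 20
gcd(5,4,5,2) = 1

Coefficients: [5, 4, 5, 2]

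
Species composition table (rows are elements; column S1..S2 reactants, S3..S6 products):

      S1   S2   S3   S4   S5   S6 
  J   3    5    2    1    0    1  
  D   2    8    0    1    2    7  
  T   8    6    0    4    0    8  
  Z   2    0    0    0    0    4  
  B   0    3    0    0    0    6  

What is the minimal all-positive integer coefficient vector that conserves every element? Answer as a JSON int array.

J: 2·3+2·5 = 16 | 5·2+5·1+4·0+1·1 = 16
D: 2·2+2·8 = 20 | 5·0+5·1+4·2+1·7 = 20
T: 2·8+2·6 = 28 | 5·0+5·4+4·0+1·8 = 28
Z: 2·2+2·0 = 4 | 5·0+5·0+4·0+1·4 = 4
B: 2·0+2·3 = 6 | 5·0+5·0+4·0+1·6 = 6
gcd(2,2,5,5,4,1) = 1

Coefficients: [2, 2, 5, 5, 4, 1]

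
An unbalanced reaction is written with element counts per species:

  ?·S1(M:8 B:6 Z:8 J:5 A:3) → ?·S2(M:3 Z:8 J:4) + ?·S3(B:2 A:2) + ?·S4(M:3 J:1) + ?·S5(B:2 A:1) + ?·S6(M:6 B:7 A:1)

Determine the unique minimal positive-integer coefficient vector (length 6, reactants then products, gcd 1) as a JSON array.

M: 6·8 = 48 | 6·3+5·0+6·3+6·0+2·6 = 48
B: 6·6 = 36 | 6·0+5·2+6·0+6·2+2·7 = 36
Z: 6·8 = 48 | 6·8+5·0+6·0+6·0+2·0 = 48
J: 6·5 = 30 | 6·4+5·0+6·1+6·0+2·0 = 30
A: 6·3 = 18 | 6·0+5·2+6·0+6·1+2·1 = 18
gcd(6,6,5,6,6,2) = 1

Coefficients: [6, 6, 5, 6, 6, 2]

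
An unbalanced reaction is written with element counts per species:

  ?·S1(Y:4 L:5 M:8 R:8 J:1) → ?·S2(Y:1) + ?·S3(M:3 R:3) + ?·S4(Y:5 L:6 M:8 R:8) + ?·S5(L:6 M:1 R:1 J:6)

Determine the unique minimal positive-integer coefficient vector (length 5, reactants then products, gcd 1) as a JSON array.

Coefficients: [6, 4, 5, 4, 1]

Y: 6·4 = 24 | 4·1+5·0+4·5+1·0 = 24
L: 6·5 = 30 | 4·0+5·0+4·6+1·6 = 30
M: 6·8 = 48 | 4·0+5·3+4·8+1·1 = 48
R: 6·8 = 48 | 4·0+5·3+4·8+1·1 = 48
J: 6·1 = 6 | 4·0+5·0+4·0+1·6 = 6
gcd(6,4,5,4,1) = 1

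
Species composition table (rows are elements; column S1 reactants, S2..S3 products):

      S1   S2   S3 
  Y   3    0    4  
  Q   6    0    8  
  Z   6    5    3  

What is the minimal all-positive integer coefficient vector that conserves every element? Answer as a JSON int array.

Coefficients: [4, 3, 3]

Y: 4·3 = 12 | 3·0+3·4 = 12
Q: 4·6 = 24 | 3·0+3·8 = 24
Z: 4·6 = 24 | 3·5+3·3 = 24
gcd(4,3,3) = 1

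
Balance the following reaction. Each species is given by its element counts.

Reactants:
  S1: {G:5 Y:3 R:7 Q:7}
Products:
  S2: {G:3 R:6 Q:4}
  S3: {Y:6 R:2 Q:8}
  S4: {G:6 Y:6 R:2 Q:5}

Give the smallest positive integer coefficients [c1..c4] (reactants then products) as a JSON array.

G: 6·5 = 30 | 6·3+1·0+2·6 = 30
Y: 6·3 = 18 | 6·0+1·6+2·6 = 18
R: 6·7 = 42 | 6·6+1·2+2·2 = 42
Q: 6·7 = 42 | 6·4+1·8+2·5 = 42
gcd(6,6,1,2) = 1

Coefficients: [6, 6, 1, 2]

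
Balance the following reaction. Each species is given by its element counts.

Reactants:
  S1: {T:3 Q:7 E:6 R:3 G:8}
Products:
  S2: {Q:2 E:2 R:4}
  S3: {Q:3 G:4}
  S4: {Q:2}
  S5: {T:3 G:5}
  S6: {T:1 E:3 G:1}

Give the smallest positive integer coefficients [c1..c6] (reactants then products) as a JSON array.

T: 4·3 = 12 | 3·0+4·0+5·0+2·3+6·1 = 12
Q: 4·7 = 28 | 3·2+4·3+5·2+2·0+6·0 = 28
E: 4·6 = 24 | 3·2+4·0+5·0+2·0+6·3 = 24
R: 4·3 = 12 | 3·4+4·0+5·0+2·0+6·0 = 12
G: 4·8 = 32 | 3·0+4·4+5·0+2·5+6·1 = 32
gcd(4,3,4,5,2,6) = 1

Coefficients: [4, 3, 4, 5, 2, 6]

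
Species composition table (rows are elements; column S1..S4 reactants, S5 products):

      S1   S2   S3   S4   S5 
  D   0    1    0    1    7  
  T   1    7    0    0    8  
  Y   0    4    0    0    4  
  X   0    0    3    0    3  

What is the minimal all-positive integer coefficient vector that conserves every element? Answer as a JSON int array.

Coefficients: [1, 1, 1, 6, 1]

D: 1·0+1·1+1·0+6·1 = 7 | 1·7 = 7
T: 1·1+1·7+1·0+6·0 = 8 | 1·8 = 8
Y: 1·0+1·4+1·0+6·0 = 4 | 1·4 = 4
X: 1·0+1·0+1·3+6·0 = 3 | 1·3 = 3
gcd(1,1,1,6,1) = 1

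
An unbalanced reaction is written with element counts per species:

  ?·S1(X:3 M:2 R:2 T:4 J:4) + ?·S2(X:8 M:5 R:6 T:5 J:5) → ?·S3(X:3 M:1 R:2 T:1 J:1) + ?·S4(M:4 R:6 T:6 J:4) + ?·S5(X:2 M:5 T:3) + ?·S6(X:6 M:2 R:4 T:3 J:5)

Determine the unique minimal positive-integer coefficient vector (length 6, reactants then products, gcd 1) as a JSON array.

Coefficients: [1, 5, 5, 1, 2, 4]

X: 1·3+5·8 = 43 | 5·3+1·0+2·2+4·6 = 43
M: 1·2+5·5 = 27 | 5·1+1·4+2·5+4·2 = 27
R: 1·2+5·6 = 32 | 5·2+1·6+2·0+4·4 = 32
T: 1·4+5·5 = 29 | 5·1+1·6+2·3+4·3 = 29
J: 1·4+5·5 = 29 | 5·1+1·4+2·0+4·5 = 29
gcd(1,5,5,1,2,4) = 1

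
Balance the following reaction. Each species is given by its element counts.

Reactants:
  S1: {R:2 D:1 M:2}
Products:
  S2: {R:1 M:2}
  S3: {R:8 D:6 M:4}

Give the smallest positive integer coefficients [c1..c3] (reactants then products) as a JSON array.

Coefficients: [6, 4, 1]

R: 6·2 = 12 | 4·1+1·8 = 12
D: 6·1 = 6 | 4·0+1·6 = 6
M: 6·2 = 12 | 4·2+1·4 = 12
gcd(6,4,1) = 1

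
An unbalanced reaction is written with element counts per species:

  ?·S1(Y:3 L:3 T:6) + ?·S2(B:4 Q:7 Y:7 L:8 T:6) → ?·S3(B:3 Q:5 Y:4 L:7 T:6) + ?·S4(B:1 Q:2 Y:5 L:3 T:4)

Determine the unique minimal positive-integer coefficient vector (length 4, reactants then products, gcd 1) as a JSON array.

B: 2·0+3·4 = 12 | 3·3+3·1 = 12
Q: 2·0+3·7 = 21 | 3·5+3·2 = 21
Y: 2·3+3·7 = 27 | 3·4+3·5 = 27
L: 2·3+3·8 = 30 | 3·7+3·3 = 30
T: 2·6+3·6 = 30 | 3·6+3·4 = 30
gcd(2,3,3,3) = 1

Coefficients: [2, 3, 3, 3]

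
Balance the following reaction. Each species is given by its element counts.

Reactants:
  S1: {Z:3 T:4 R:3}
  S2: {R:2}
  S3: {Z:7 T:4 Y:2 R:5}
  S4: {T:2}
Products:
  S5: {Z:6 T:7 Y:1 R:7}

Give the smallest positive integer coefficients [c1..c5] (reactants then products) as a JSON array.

Z: 5·3+6·0+3·7+5·0 = 36 | 6·6 = 36
T: 5·4+6·0+3·4+5·2 = 42 | 6·7 = 42
Y: 5·0+6·0+3·2+5·0 = 6 | 6·1 = 6
R: 5·3+6·2+3·5+5·0 = 42 | 6·7 = 42
gcd(5,6,3,5,6) = 1

Coefficients: [5, 6, 3, 5, 6]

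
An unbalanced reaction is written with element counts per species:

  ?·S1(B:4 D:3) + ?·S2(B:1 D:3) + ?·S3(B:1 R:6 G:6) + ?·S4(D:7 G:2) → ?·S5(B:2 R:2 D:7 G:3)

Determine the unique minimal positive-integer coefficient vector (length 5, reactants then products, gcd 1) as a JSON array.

B: 1·4+6·1+2·1+3·0 = 12 | 6·2 = 12
R: 1·0+6·0+2·6+3·0 = 12 | 6·2 = 12
D: 1·3+6·3+2·0+3·7 = 42 | 6·7 = 42
G: 1·0+6·0+2·6+3·2 = 18 | 6·3 = 18
gcd(1,6,2,3,6) = 1

Coefficients: [1, 6, 2, 3, 6]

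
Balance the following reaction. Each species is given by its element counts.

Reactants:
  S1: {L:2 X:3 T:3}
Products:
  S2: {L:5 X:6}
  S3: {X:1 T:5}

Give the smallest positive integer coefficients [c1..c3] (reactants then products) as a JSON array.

Coefficients: [5, 2, 3]

L: 5·2 = 10 | 2·5+3·0 = 10
X: 5·3 = 15 | 2·6+3·1 = 15
T: 5·3 = 15 | 2·0+3·5 = 15
gcd(5,2,3) = 1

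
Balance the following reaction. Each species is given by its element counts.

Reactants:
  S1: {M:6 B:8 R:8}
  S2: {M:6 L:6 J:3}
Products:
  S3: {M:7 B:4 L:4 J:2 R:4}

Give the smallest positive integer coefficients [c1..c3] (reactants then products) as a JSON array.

Coefficients: [3, 4, 6]

M: 3·6+4·6 = 42 | 6·7 = 42
B: 3·8+4·0 = 24 | 6·4 = 24
L: 3·0+4·6 = 24 | 6·4 = 24
J: 3·0+4·3 = 12 | 6·2 = 12
R: 3·8+4·0 = 24 | 6·4 = 24
gcd(3,4,6) = 1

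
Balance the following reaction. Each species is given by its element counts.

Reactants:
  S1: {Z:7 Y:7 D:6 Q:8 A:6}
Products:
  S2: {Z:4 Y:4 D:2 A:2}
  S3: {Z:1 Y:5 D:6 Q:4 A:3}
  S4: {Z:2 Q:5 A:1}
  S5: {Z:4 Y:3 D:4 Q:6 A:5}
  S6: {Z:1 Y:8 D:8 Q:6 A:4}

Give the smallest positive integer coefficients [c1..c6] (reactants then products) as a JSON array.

Z: 6·7 = 42 | 5·4+1·1+4·2+3·4+1·1 = 42
Y: 6·7 = 42 | 5·4+1·5+4·0+3·3+1·8 = 42
D: 6·6 = 36 | 5·2+1·6+4·0+3·4+1·8 = 36
Q: 6·8 = 48 | 5·0+1·4+4·5+3·6+1·6 = 48
A: 6·6 = 36 | 5·2+1·3+4·1+3·5+1·4 = 36
gcd(6,5,1,4,3,1) = 1

Coefficients: [6, 5, 1, 4, 3, 1]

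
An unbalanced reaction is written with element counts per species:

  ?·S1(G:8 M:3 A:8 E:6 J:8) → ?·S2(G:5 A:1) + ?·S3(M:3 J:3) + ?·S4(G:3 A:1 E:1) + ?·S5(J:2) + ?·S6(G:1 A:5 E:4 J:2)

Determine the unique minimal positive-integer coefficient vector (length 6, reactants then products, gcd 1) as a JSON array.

G: 4·8 = 32 | 3·5+4·0+4·3+5·0+5·1 = 32
M: 4·3 = 12 | 3·0+4·3+4·0+5·0+5·0 = 12
A: 4·8 = 32 | 3·1+4·0+4·1+5·0+5·5 = 32
E: 4·6 = 24 | 3·0+4·0+4·1+5·0+5·4 = 24
J: 4·8 = 32 | 3·0+4·3+4·0+5·2+5·2 = 32
gcd(4,3,4,4,5,5) = 1

Coefficients: [4, 3, 4, 4, 5, 5]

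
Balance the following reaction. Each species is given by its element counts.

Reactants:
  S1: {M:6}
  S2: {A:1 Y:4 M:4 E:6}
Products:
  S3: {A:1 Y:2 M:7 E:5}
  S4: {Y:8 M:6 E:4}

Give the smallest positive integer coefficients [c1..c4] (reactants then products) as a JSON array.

Coefficients: [3, 4, 4, 1]

A: 3·0+4·1 = 4 | 4·1+1·0 = 4
Y: 3·0+4·4 = 16 | 4·2+1·8 = 16
M: 3·6+4·4 = 34 | 4·7+1·6 = 34
E: 3·0+4·6 = 24 | 4·5+1·4 = 24
gcd(3,4,4,1) = 1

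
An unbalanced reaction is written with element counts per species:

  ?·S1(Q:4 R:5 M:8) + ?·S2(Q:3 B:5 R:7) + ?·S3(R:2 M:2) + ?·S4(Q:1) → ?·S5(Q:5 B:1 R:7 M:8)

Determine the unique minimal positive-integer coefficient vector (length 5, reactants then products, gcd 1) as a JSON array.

Coefficients: [4, 1, 4, 6, 5]

Q: 4·4+1·3+4·0+6·1 = 25 | 5·5 = 25
B: 4·0+1·5+4·0+6·0 = 5 | 5·1 = 5
R: 4·5+1·7+4·2+6·0 = 35 | 5·7 = 35
M: 4·8+1·0+4·2+6·0 = 40 | 5·8 = 40
gcd(4,1,4,6,5) = 1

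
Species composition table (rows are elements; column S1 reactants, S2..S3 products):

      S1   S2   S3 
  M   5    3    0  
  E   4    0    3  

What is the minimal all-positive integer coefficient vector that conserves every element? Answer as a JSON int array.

M: 3·5 = 15 | 5·3+4·0 = 15
E: 3·4 = 12 | 5·0+4·3 = 12
gcd(3,5,4) = 1

Coefficients: [3, 5, 4]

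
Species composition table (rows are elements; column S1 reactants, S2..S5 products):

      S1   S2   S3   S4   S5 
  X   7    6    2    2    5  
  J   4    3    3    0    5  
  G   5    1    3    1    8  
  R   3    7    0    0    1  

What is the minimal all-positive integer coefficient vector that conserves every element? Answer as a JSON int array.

Coefficients: [5, 2, 3, 6, 1]

X: 5·7 = 35 | 2·6+3·2+6·2+1·5 = 35
J: 5·4 = 20 | 2·3+3·3+6·0+1·5 = 20
G: 5·5 = 25 | 2·1+3·3+6·1+1·8 = 25
R: 5·3 = 15 | 2·7+3·0+6·0+1·1 = 15
gcd(5,2,3,6,1) = 1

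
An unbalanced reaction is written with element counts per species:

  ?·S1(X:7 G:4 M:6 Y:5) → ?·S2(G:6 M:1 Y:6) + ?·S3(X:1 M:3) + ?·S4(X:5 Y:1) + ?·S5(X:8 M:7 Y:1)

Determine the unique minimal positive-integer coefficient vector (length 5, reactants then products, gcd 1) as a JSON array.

X: 3·7 = 21 | 2·0+3·1+2·5+1·8 = 21
G: 3·4 = 12 | 2·6+3·0+2·0+1·0 = 12
M: 3·6 = 18 | 2·1+3·3+2·0+1·7 = 18
Y: 3·5 = 15 | 2·6+3·0+2·1+1·1 = 15
gcd(3,2,3,2,1) = 1

Coefficients: [3, 2, 3, 2, 1]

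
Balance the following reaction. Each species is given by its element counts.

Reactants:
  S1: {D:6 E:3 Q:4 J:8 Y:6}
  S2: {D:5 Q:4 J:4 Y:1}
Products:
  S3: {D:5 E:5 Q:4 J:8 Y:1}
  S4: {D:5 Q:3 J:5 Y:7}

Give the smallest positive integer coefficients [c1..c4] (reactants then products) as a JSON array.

Coefficients: [5, 1, 3, 4]

D: 5·6+1·5 = 35 | 3·5+4·5 = 35
E: 5·3+1·0 = 15 | 3·5+4·0 = 15
Q: 5·4+1·4 = 24 | 3·4+4·3 = 24
J: 5·8+1·4 = 44 | 3·8+4·5 = 44
Y: 5·6+1·1 = 31 | 3·1+4·7 = 31
gcd(5,1,3,4) = 1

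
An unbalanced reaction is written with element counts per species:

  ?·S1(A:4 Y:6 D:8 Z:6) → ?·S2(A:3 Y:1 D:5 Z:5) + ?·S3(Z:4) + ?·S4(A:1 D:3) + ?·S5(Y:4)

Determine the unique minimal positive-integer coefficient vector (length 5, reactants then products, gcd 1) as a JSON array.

Coefficients: [4, 4, 1, 4, 5]

A: 4·4 = 16 | 4·3+1·0+4·1+5·0 = 16
Y: 4·6 = 24 | 4·1+1·0+4·0+5·4 = 24
D: 4·8 = 32 | 4·5+1·0+4·3+5·0 = 32
Z: 4·6 = 24 | 4·5+1·4+4·0+5·0 = 24
gcd(4,4,1,4,5) = 1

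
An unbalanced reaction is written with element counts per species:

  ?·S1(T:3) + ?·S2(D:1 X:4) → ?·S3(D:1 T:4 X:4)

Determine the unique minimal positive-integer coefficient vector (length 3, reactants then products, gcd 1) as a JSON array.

D: 4·0+3·1 = 3 | 3·1 = 3
T: 4·3+3·0 = 12 | 3·4 = 12
X: 4·0+3·4 = 12 | 3·4 = 12
gcd(4,3,3) = 1

Coefficients: [4, 3, 3]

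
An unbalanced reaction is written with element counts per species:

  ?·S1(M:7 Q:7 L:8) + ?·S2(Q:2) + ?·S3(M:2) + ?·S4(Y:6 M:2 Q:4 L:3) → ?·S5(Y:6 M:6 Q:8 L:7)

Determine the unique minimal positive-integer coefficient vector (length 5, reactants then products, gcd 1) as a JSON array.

Coefficients: [2, 1, 1, 4, 4]

Y: 2·0+1·0+1·0+4·6 = 24 | 4·6 = 24
M: 2·7+1·0+1·2+4·2 = 24 | 4·6 = 24
Q: 2·7+1·2+1·0+4·4 = 32 | 4·8 = 32
L: 2·8+1·0+1·0+4·3 = 28 | 4·7 = 28
gcd(2,1,1,4,4) = 1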